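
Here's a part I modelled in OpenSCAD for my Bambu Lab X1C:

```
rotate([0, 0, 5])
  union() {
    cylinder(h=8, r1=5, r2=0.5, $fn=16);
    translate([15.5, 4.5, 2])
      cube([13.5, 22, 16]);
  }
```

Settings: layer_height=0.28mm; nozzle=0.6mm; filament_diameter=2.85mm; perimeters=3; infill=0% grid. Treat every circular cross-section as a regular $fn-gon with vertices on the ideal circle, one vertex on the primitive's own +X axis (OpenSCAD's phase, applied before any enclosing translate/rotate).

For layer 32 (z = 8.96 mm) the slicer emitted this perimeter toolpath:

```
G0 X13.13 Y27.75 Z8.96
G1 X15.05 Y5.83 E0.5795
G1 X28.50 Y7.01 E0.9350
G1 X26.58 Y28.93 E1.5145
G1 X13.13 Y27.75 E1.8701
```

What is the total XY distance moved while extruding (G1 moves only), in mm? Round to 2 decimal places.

71.01 mm

Sum the Euclidean lengths of each G1 segment: total = 71.01 mm.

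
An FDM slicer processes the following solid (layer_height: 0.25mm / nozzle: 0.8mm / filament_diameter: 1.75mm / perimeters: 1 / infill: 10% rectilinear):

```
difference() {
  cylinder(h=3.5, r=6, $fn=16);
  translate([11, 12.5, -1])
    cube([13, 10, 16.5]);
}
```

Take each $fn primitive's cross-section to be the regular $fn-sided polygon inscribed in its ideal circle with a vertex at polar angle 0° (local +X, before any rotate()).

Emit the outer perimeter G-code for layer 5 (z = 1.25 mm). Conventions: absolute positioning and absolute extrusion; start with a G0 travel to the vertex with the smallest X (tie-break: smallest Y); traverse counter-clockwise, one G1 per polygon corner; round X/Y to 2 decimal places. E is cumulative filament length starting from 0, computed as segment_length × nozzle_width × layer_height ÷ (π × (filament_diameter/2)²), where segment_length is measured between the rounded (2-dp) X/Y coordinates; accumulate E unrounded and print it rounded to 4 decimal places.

G0 X-6.00 Y0.00 Z1.25
G1 X-5.54 Y-2.30 E0.1950
G1 X-4.24 Y-4.24 E0.3892
G1 X-2.30 Y-5.54 E0.5834
G1 X0.00 Y-6.00 E0.7784
G1 X2.30 Y-5.54 E0.9735
G1 X4.24 Y-4.24 E1.1676
G1 X5.54 Y-2.30 E1.3618
G1 X6.00 Y0.00 E1.5569
G1 X5.54 Y2.30 E1.7519
G1 X4.24 Y4.24 E1.9461
G1 X2.30 Y5.54 E2.1402
G1 X0.00 Y6.00 E2.3353
G1 X-2.30 Y5.54 E2.5303
G1 X-4.24 Y4.24 E2.7245
G1 X-5.54 Y2.30 E2.9187
G1 X-6.00 Y0.00 E3.1137

At z = 1.25 mm: the r=6 cylinder gives a regular 16-gon of circumradius 6 (constant along its height); the cube at (11, 12.5) is present — its section is the full 13×10 rectangle; After the difference (first − rest): starting from the r=6 cylinder, the 13×10 cube at (11, 12.5) misses the remaining region (no effect) — 1 connected region. The outline is a single polygon with 16 vertices. Extrusion per mm of travel: 0.8 × 0.25 / (π × 0.875²) = 0.083150. Accumulating E over each segment gives final E = 3.1137.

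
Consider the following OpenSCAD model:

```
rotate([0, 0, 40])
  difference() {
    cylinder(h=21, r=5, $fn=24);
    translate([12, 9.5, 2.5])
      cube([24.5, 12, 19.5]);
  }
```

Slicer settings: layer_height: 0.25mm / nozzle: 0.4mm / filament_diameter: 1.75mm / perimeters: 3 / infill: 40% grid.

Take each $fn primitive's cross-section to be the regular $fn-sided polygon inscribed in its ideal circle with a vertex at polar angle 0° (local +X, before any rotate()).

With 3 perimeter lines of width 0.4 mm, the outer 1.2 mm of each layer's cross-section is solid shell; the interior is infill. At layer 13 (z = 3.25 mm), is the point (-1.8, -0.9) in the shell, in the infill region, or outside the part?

At z = 3.25 mm: the cylinder: section is a regular 24-gon, circumradius r=5; the cube at (12, 9.5) is present — its section is the full 24.5×12 rectangle; Subtracting the remaining from the first: starting from the r=5 cylinder, the 24.5×12 cube at (12, 9.5) misses the remaining region (no effect) — 1 connected region; (rotated 40° about Z; rotation is an isometry so areas/perimeters/island counts are preserved). Overall, the cross-section is a single solid region. Undo the 40° rotation: the query point maps to (-1.957, 0.468) in the un-rotated model frame. The nearest boundary edge runs (-5.00, 0.00)→(-4.83, 1.29); distance from the point to it = 2.96 mm. The point is inside the cross-section and 2.96 mm from the nearest boundary — more than the 1.2 mm shell width (3 × 0.4), so it's in the infill interior.

infill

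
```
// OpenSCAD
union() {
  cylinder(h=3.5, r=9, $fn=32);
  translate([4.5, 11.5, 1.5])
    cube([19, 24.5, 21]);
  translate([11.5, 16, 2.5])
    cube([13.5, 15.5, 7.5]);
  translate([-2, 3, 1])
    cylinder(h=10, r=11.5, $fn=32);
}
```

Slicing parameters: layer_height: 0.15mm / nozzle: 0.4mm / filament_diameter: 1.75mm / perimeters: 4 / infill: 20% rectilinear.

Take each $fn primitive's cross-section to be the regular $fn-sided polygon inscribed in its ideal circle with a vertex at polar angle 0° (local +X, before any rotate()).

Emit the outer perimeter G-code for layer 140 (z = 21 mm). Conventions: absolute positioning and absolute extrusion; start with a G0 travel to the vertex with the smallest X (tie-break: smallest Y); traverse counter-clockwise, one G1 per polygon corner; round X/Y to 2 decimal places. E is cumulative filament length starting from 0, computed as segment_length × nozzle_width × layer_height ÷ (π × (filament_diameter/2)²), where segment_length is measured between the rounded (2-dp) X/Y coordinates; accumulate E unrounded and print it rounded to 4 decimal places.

At z = 21 mm: the cylinder is not intersected at this z (z outside [0, 3.5]); the cube at (4.5, 11.5) is present — its section is the full 19×24.5 rectangle; the cube at (11.5, 16) is not intersected at this z (z outside [2.5, 10]); the cylinder at (-2, 3) does not reach this height (z outside [1, 11]); Merging all regions: only the 19×24.5 cube at (4.5, 11.5) is present, so the union is just that shape — 1 connected region. The outline is a single polygon with 4 vertices. Extrusion per mm of travel: 0.4 × 0.15 / (π × 0.875²) = 0.024945. Accumulating E over each segment gives final E = 2.1702.

G0 X4.50 Y11.50 Z21.00
G1 X23.50 Y11.50 E0.4740
G1 X23.50 Y36.00 E1.0851
G1 X4.50 Y36.00 E1.5591
G1 X4.50 Y11.50 E2.1702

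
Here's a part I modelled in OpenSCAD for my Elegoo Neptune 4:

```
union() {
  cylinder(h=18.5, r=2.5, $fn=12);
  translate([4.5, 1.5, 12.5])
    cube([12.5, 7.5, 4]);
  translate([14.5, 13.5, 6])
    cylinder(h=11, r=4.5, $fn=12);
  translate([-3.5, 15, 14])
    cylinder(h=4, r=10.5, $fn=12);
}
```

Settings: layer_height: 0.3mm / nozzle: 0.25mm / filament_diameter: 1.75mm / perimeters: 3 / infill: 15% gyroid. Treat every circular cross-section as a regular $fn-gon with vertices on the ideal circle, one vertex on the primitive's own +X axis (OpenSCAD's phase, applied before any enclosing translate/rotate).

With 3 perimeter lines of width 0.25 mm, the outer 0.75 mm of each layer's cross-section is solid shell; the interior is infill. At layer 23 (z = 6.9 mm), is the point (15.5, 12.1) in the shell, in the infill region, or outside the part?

At z = 6.9 mm: the r=2.5 cylinder contributes a regular 12-gon of circumradius 2.5; the cube at (4.5, 1.5) is absent (z outside [12.5, 16.5]); the r=4.5 cylinder at (14.5, 13.5) contributes a regular 12-gon of circumradius 4.5; the cylinder at (-3.5, 15) does not reach this height (z outside [14, 18]); Taking the union: the 2 present regions are separate (no shared area or edge), so areas and boundary lengths simply add and each stays a separate island — 2 connected regions. Overall, the cross-section has 2 separate islands. The nearest boundary edge runs (18.40, 11.25)→(16.75, 9.60); distance from the point to it = 2.65 mm. (Shell/infill is judged within the island containing the point — the largest one.) The point is inside the cross-section and 2.65 mm from the nearest boundary — more than the 0.75 mm shell width (3 × 0.25), so it's in the infill interior.

infill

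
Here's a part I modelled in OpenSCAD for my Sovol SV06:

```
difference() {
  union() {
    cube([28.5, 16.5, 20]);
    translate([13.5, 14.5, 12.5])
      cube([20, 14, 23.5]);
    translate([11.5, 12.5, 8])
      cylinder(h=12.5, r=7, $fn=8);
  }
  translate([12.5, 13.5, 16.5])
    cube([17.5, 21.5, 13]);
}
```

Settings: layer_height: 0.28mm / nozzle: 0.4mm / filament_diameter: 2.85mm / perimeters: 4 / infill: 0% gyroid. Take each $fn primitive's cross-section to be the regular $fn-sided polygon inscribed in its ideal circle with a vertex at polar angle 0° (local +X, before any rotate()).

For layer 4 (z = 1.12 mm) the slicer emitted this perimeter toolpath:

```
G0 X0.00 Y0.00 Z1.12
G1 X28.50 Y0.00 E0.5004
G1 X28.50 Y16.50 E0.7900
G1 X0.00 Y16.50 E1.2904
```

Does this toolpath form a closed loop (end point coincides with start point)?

Start point (G0): (0.00, 0.00). End point (last G1): the path does not return to the start — open.

no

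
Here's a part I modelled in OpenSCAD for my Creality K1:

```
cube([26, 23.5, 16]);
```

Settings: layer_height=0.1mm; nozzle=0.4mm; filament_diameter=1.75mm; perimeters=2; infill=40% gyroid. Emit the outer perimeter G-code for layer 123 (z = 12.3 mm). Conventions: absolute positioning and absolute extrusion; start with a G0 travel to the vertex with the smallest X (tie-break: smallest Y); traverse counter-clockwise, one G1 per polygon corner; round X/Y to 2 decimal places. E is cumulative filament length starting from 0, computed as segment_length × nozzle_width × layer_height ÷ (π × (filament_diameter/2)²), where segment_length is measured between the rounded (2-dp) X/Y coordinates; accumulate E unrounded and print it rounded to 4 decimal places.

At z = 12.3 mm: the 26×23.5 cube contributes its full rectangle. The outline is a single polygon with 4 vertices. Extrusion per mm of travel: 0.4 × 0.1 / (π × 0.875²) = 0.016630. Accumulating E over each segment gives final E = 1.6464.

G0 X0.00 Y0.00 Z12.30
G1 X26.00 Y0.00 E0.4324
G1 X26.00 Y23.50 E0.8232
G1 X0.00 Y23.50 E1.2556
G1 X0.00 Y0.00 E1.6464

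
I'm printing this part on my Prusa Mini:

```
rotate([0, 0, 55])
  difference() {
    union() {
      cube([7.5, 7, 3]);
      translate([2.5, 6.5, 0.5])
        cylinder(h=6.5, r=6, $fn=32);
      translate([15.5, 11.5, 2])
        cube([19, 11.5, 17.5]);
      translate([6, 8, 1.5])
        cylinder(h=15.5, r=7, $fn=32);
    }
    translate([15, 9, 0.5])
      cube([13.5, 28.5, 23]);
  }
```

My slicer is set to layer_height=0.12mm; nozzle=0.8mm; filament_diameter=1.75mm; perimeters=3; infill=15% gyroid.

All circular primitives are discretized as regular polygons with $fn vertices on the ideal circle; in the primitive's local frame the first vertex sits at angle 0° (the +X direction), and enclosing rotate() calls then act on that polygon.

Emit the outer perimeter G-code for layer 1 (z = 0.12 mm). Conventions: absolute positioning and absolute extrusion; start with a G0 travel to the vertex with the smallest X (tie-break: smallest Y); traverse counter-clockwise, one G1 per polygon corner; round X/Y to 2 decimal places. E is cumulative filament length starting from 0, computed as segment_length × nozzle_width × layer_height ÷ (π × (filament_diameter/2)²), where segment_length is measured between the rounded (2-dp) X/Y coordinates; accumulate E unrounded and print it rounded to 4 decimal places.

G0 X-5.73 Y4.02 Z0.12
G1 X0.00 Y0.00 E0.2794
G1 X4.30 Y6.14 E0.5785
G1 X-1.43 Y10.16 E0.8579
G1 X-5.73 Y4.02 E1.1571

At z = 0.12 mm: the cube (footprint 7.5×7) is included at this height; the cylinder at (2.5, 6.5) does not reach this height (z outside [0.5, 7]); the cube at (15.5, 11.5) is not intersected at this z (z outside [2, 19.5]); the cylinder at (6, 8) is absent (z outside [1.5, 17]); Merging all regions: only the 7.5×7 cube is present, so the union is just that shape — 1 connected region; the cube at (15, 9) does not reach this height (z outside [0.5, 23.5]); After the difference (first − rest): none of the subtracted shapes is present at this height, so that combined region is unchanged — 1 connected region; (rotated 55° about Z; rotation is an isometry so areas/perimeters/island counts are preserved). The outline is a single polygon with 4 vertices. Extrusion per mm of travel: 0.8 × 0.12 / (π × 0.875²) = 0.039912. Accumulating E over each segment gives final E = 1.1571.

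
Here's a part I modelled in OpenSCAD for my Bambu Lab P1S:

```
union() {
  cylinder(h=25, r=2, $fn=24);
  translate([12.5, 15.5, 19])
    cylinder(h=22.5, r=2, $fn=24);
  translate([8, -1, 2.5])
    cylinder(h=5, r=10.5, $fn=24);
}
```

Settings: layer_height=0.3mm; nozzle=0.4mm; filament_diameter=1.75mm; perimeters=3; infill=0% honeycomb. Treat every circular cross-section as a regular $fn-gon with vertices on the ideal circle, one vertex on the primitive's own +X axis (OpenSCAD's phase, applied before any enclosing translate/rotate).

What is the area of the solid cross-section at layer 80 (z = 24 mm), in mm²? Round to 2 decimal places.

24.85 mm²

At z = 24 mm: the cylinder: section is a regular 24-gon, circumradius r=2 (area = (24/2)·2.000²·sin(360°/24) = 12.42 mm²); the r=2 cylinder at (12.5, 15.5) contributes a regular 24-gon of circumradius 2 (area = (24/2)·2.000²·sin(360°/24) = 12.42 mm²); the cylinder at (8, -1) is not intersected at this z (z outside [2.5, 7.5]); Combining (union): the 2 present regions are separate (no shared area or edge), so areas and boundary lengths simply add and each stays a separate island — area = 24.85 mm². Overall, the cross-section has 2 separate islands. Net area = 24.85 mm².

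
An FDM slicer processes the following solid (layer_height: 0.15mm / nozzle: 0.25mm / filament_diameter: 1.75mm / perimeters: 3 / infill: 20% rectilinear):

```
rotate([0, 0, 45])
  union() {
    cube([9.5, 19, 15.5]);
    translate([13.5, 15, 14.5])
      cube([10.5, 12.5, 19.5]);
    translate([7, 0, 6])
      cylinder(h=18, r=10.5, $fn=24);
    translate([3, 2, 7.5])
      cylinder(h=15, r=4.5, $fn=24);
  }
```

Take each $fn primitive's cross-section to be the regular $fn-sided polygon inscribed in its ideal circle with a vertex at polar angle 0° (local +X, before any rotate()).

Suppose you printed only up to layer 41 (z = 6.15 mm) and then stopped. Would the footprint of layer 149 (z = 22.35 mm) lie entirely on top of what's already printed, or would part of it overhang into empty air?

Compare the two slices. At z = 6.15: the cube is present — its section is the full 9.5×19 rectangle (area 180.50 mm²); the cube at (13.5, 15) does not reach this height (z outside [14.5, 34]); the r=10.5 cylinder at (7, 0) gives a regular 24-gon of circumradius 10.5 (constant along its height) (area = (24/2)·10.500²·sin(360°/24) = 342.42 mm²); the cylinder at (3, 2) is absent (z outside [7.5, 22.5]); Taking the union: the regions partially overlap — summed areas 522.92 mm² minus the doubly-counted overlap 92.98 mm² gives 429.94 mm² — area = 429.94 mm²; (rotated 45° about Z; rotation is an isometry so areas/perimeters/island counts are preserved). At z = 22.35: the cube is not intersected at this z (z outside [0, 15.5]); the 10.5×12.5 cube at (13.5, 15) contributes its full rectangle (area 131.25 mm²); the cylinder at (7, 0): section is a regular 24-gon, circumradius r=10.5 (area = (24/2)·10.500²·sin(360°/24) = 342.42 mm²); the cylinder at (3, 2): section is a regular 24-gon, circumradius r=4.5 (area = (24/2)·4.500²·sin(360°/24) = 62.89 mm²); Combining (union): the regions partially overlap — summed areas 536.56 mm² minus the doubly-counted overlap 62.89 mm² gives 473.67 mm² — area = 473.67 mm²; (rotated 45° about Z; rotation is an isometry so areas/perimeters/island counts are preserved). Checking containment: at z = 22.35 the cross-section extends beyond the z = 6.15 cross-section by about 131.25 mm².

part overhangs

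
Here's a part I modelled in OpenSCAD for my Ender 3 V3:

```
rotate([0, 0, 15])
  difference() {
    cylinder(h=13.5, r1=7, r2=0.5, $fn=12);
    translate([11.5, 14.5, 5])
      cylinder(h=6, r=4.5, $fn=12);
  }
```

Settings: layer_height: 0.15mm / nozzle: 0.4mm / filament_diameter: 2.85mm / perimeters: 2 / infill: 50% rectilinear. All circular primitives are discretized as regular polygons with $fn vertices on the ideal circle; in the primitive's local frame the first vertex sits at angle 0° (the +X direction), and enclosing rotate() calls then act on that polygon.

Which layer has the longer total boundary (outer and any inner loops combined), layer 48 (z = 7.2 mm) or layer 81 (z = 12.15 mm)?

layer 48 (z = 7.2 mm)

Layer 48 (z = 7.2): the cone (r1=7→r2=0.5) has section circumradius 3.533 here — a regular 12-gon (perimeter = 2·12·3.533·sin(180°/12) = 21.95 mm); the cylinder at (11.5, 14.5): section is a regular 12-gon, circumradius r=4.5 (perimeter = 2·12·4.500·sin(180°/12) = 27.95 mm); Subtracting the remaining from the first: starting from the cone, the r=4.5 cylinder at (11.5, 14.5) misses the remaining region (no effect) — boundary = 21.95 mm; (rotated 15° about Z; rotation is an isometry so areas/perimeters/island counts are preserved). So its perimeter = 21.95 mm. Layer 81 (z = 12.15): the cone contributes a regular 12-gon of circumradius 1.150 (interpolated between r1=7 and r2=0.5 at t=0.900) (perimeter = 2·12·1.150·sin(180°/12) = 7.14 mm); the cylinder at (11.5, 14.5) does not reach this height (z outside [5, 11]); Subtracting the remaining from the first: none of the subtracted shapes is present at this height, so the cone is unchanged — boundary = 7.14 mm; (rotated 15° about Z; rotation is an isometry so areas/perimeters/island counts are preserved). So its perimeter = 7.14 mm. Layer 48 is larger (21.95 vs 7.14 mm).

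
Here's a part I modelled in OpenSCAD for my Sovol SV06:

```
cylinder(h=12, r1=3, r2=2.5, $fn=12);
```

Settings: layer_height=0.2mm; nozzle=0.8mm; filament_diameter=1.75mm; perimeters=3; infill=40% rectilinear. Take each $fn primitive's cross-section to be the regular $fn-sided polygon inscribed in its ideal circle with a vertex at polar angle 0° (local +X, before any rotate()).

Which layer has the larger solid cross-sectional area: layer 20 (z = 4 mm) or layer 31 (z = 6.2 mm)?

Layer 20 (z = 4): the cone contributes a regular 12-gon of circumradius 2.833 (interpolated between r1=3 and r2=2.5 at t=0.333) (area = (12/2)·2.833²·sin(360°/12) = 24.08 mm²). So its area = 24.08 mm². Layer 31 (z = 6.2): the cone (r1=3→r2=2.5) has section circumradius 2.742 here — a regular 12-gon (area = (12/2)·2.742²·sin(360°/12) = 22.55 mm²). So its area = 22.55 mm². Layer 20 is larger (24.08 vs 22.55 mm²).

layer 20 (z = 4 mm)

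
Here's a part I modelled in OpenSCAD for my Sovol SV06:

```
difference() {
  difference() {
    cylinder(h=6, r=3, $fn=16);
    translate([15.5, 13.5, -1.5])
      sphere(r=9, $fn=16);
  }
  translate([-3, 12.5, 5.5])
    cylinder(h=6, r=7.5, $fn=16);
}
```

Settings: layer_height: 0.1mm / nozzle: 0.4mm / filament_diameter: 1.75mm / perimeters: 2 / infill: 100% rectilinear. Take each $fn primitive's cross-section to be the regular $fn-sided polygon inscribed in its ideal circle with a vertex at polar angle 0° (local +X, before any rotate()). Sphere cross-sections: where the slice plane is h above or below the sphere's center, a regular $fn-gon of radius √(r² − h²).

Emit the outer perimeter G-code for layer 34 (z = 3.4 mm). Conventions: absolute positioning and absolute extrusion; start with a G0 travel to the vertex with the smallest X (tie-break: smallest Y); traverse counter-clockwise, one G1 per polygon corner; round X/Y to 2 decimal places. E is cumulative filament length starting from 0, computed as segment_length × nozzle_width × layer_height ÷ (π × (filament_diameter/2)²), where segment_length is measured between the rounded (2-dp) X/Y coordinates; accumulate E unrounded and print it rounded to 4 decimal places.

G0 X-3.00 Y0.00 Z3.40
G1 X-2.77 Y-1.15 E0.0195
G1 X-2.12 Y-2.12 E0.0389
G1 X-1.15 Y-2.77 E0.0583
G1 X0.00 Y-3.00 E0.0778
G1 X1.15 Y-2.77 E0.0973
G1 X2.12 Y-2.12 E0.1168
G1 X2.77 Y-1.15 E0.1362
G1 X3.00 Y0.00 E0.1557
G1 X2.77 Y1.15 E0.1752
G1 X2.12 Y2.12 E0.1946
G1 X1.15 Y2.77 E0.2140
G1 X0.00 Y3.00 E0.2335
G1 X-1.15 Y2.77 E0.2530
G1 X-2.12 Y2.12 E0.2724
G1 X-2.77 Y1.15 E0.2919
G1 X-3.00 Y0.00 E0.3114

At z = 3.4 mm: the cylinder: section is a regular 16-gon, circumradius r=3; the r=9 sphere at (15.5, 13.5) contributes a regular 16-gon of circumradius √(9²−4.9²) = 7.549; After the difference (first − rest): starting from the r=3 cylinder, the r=9 sphere at (15.5, 13.5) misses the remaining region (no effect) — 1 connected region; the cylinder at (-3, 12.5) is absent (z outside [5.5, 11.5]); After the difference (first − rest): none of the subtracted shapes is present at this height, so the result so far is unchanged — 1 connected region. The outline is a single polygon with 16 vertices. Extrusion per mm of travel: 0.4 × 0.1 / (π × 0.875²) = 0.016630. Accumulating E over each segment gives final E = 0.3114.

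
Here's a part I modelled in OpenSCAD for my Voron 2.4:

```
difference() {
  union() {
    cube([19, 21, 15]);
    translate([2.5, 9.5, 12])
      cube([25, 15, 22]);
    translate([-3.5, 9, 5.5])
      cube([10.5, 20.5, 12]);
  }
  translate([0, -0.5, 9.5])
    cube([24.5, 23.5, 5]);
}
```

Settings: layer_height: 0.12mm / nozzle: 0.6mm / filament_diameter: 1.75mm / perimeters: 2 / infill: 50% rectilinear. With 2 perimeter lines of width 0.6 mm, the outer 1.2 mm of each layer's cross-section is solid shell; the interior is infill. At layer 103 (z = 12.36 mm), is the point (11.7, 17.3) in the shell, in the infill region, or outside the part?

At z = 12.36 mm: the cube (footprint 19×21) is included at this height; the 25×15 cube at (2.5, 9.5) contributes its full rectangle; the cube at (-3.5, 9) is present — its section is the full 10.5×20.5 rectangle; Merging all regions: the regions partially overlap (shared area 289.50 mm²), so overlapping operands fuse into one piece — 1 connected region; the cube at (0, -0.5) (footprint 24.5×23.5) is included at this height; Taking the first minus the rest: starting from the result so far, the 24.5×23.5 cube at (0, -0.5) partially overlaps it — only the 511.25 mm² overlap (of its 575.75 mm²) is removed, clipping the outline — 1 connected region. Overall, the cross-section is a single solid region. The nearest boundary edge runs (24.50, 23.00)→(0.00, 23.00); distance from the point to it = 5.70 mm. The point is not inside any of the regions above, so it lies outside the cross-section (5.70 mm from the nearest boundary).

outside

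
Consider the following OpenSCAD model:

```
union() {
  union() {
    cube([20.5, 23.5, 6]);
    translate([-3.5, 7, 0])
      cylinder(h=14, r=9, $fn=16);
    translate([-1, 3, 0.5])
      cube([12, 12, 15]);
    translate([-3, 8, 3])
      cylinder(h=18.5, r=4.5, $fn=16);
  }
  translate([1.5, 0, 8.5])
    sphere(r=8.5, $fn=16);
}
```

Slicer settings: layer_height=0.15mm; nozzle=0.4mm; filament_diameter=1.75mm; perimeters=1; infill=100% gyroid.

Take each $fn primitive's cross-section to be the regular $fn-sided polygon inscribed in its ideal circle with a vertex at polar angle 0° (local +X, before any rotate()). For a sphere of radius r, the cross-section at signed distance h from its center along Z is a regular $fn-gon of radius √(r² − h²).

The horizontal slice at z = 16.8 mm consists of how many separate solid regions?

At z = 16.8 mm: the cube is absent (z outside [0, 6]); the cylinder at (-3.5, 7) is not intersected at this z (z outside [0, 14]); the cube at (-1, 3) does not reach this height (z outside [0.5, 15.5]); the r=4.5 cylinder at (-3, 8) contributes a regular 16-gon of circumradius 4.5; Merging all regions: only the r=4.5 cylinder at (-3, 8) is present, so the union is just that shape — 1 connected region; the r=8.5 sphere at (1.5, 0) slices to a regular 16-gon of circumradius 1.833 (√(r²−h²) with h=8.3 from center); Combining (union): the 2 present regions are separate (no shared area or edge), so areas and boundary lengths simply add and each stays a separate island — 2 connected regions. The result has 2 disconnected regions.

2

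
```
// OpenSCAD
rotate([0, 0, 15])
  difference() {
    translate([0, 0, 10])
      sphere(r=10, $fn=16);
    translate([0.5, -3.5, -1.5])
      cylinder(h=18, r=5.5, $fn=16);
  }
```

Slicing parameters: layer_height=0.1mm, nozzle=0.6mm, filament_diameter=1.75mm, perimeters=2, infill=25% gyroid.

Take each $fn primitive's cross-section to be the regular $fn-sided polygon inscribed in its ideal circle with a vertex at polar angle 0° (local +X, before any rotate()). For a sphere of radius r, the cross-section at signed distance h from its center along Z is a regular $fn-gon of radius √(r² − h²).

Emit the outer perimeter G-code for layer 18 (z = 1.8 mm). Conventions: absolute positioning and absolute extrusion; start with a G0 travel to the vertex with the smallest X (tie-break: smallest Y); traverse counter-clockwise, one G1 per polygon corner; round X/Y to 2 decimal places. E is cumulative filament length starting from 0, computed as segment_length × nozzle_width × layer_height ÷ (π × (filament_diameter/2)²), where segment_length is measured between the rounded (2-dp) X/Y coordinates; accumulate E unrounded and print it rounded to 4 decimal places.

G0 X-5.67 Y0.75 Z1.80
G1 X-5.53 Y-1.48 E0.0557
G1 X-4.54 Y-3.48 E0.1114
G1 X-3.97 Y-3.99 E0.1305
G1 X-4.06 Y-2.53 E0.1670
G1 X-3.37 Y-0.50 E0.2205
G1 X-1.96 Y1.11 E0.2738
G1 X-0.03 Y2.06 E0.3275
G1 X2.11 Y2.20 E0.3810
G1 X4.14 Y1.51 E0.4345
G1 X5.61 Y0.22 E0.4833
G1 X5.53 Y1.48 E0.5148
G1 X4.54 Y3.48 E0.5704
G1 X2.86 Y4.96 E0.6263
G1 X0.75 Y5.67 E0.6818
G1 X-1.48 Y5.53 E0.7376
G1 X-3.48 Y4.54 E0.7932
G1 X-4.96 Y2.86 E0.8491
G1 X-5.67 Y0.75 E0.9046

At z = 1.8 mm: the r=10 sphere contributes a regular 16-gon of circumradius √(10²−8.2²) = 5.724; the r=5.5 cylinder at (0.5, -3.5) contributes a regular 16-gon of circumradius 5.5; After the difference (first − rest): starting from the r=10 sphere, the r=5.5 cylinder at (0.5, -3.5) partially overlaps it — only the 57.85 mm² overlap (of its 92.61 mm²) is removed, clipping the outline — 1 connected region; (rotated 15° about Z; rotation is an isometry so areas/perimeters/island counts are preserved). The outline is a single polygon with 18 vertices. Extrusion per mm of travel: 0.6 × 0.1 / (π × 0.875²) = 0.024945. Accumulating E over each segment gives final E = 0.9046.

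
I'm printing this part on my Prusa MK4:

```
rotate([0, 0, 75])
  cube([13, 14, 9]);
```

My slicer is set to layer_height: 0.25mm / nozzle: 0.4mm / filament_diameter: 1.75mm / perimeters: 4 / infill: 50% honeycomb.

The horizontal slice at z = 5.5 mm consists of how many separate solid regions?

At z = 5.5 mm: the cube (footprint 13×14) is included at this height; (rotated 75° about Z; rotation is an isometry so areas/perimeters/island counts are preserved). The result has 1 disconnected region.

1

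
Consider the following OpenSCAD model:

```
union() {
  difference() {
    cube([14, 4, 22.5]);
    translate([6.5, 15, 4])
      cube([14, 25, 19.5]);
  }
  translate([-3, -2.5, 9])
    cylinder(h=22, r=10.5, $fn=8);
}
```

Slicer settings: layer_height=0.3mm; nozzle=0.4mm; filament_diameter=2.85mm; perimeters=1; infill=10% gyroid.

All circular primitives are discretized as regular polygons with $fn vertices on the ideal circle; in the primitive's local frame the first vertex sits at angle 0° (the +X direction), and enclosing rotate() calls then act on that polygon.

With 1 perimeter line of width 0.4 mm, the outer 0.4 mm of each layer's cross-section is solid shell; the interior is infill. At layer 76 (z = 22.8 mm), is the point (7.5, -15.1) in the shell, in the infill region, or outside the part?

At z = 22.8 mm: the cube does not reach this height (z outside [0, 22.5]); the cube at (6.5, 15) is present — its section is the full 14×25 rectangle; Taking the first minus the rest: the first operand is absent here, so nothing remains; the r=10.5 cylinder at (-3, -2.5) gives a regular 8-gon of circumradius 10.5 (constant along its height); Taking the union: only the r=10.5 cylinder at (-3, -2.5) is present, so the union is just that shape — 1 connected region. Overall, the cross-section is a single solid region. The nearest boundary edge runs (-3.00, -13.00)→(4.42, -9.92); distance from the point to it = 6.02 mm. The point is not inside any of the regions above, so it lies outside the cross-section (6.02 mm from the nearest boundary).

outside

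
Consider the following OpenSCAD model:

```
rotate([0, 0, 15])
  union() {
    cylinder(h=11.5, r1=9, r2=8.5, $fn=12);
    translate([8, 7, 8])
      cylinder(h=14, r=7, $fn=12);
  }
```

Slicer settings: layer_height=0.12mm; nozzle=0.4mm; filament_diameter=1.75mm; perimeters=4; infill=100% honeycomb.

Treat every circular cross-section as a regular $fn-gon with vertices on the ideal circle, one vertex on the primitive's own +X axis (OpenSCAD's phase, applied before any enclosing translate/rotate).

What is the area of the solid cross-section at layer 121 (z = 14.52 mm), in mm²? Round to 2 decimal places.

At z = 14.52 mm: the cone does not reach this height (z outside [0, 11.5]); the cylinder at (8, 7): section is a regular 12-gon, circumradius r=7 (area = (12/2)·7.000²·sin(360°/12) = 147.00 mm²); Taking the union: only the r=7 cylinder at (8, 7) is present, so the union is just that shape — area = 147.00 mm²; (rotated 15° about Z; rotation is an isometry so areas/perimeters/island counts are preserved). Overall, the cross-section is a single solid region. Net area = 147.00 mm².

147.00 mm²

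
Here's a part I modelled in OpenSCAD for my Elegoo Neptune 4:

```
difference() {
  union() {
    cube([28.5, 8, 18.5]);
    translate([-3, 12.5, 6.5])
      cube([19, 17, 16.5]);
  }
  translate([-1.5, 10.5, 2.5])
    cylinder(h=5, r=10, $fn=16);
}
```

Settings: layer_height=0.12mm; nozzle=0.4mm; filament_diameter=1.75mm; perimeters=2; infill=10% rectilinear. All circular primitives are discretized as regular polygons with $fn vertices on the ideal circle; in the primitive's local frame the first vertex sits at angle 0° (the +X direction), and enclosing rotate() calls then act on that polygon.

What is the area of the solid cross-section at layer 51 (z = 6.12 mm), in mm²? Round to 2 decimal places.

186.87 mm²

At z = 6.12 mm: the cube (footprint 28.5×8) is included at this height (area 228.00 mm²); the cube at (-3, 12.5) is not intersected at this z (z outside [6.5, 23]); Merging all regions: only the 28.5×8 cube is present, so the union is just that shape — area = 228.00 mm²; the r=10 cylinder at (-1.5, 10.5) gives a regular 16-gon of circumradius 10 (constant along its height) (area = (16/2)·10.000²·sin(360°/16) = 306.15 mm²); Taking the first minus the rest: starting from that combined region (228.00 mm²), the r=10 cylinder at (-1.5, 10.5) partially overlaps it — only the 41.13 mm² overlap (of its 306.15 mm²) is removed, clipping the outline — area = 186.87 mm². Overall, the cross-section is a single solid region. Net area = 186.87 mm².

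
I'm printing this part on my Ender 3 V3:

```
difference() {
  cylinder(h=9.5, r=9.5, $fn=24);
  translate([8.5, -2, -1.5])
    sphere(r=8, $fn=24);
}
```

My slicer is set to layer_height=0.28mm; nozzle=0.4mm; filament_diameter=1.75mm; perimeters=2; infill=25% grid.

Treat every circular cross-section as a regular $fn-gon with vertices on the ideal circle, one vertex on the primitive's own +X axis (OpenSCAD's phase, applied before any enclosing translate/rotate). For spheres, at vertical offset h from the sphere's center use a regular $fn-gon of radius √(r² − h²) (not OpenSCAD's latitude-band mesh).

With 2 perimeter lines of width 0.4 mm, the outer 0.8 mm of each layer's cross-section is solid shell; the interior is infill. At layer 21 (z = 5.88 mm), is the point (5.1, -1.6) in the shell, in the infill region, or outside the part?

At z = 5.88 mm: the cylinder: section is a regular 24-gon, circumradius r=9.5; the r=8 sphere at (8.5, -2) slices to a regular 24-gon of circumradius 3.088 (√(r²−h²) with h=7.38 from center); Subtracting the remaining from the first: starting from the r=9.5 cylinder, the r=8 sphere at (8.5, -2) partially overlaps it — only the 18.17 mm² overlap (of its 29.62 mm²) is removed, clipping the outline — 1 connected region. Overall, the cross-section is a single solid region. The nearest boundary edge runs (5.52, -1.20)→(5.41, -2.00); distance from the point to it = 0.36 mm. The point is inside the cross-section, 0.36 mm from the nearest boundary — within the 0.8 mm shell band (2 × 0.4).

shell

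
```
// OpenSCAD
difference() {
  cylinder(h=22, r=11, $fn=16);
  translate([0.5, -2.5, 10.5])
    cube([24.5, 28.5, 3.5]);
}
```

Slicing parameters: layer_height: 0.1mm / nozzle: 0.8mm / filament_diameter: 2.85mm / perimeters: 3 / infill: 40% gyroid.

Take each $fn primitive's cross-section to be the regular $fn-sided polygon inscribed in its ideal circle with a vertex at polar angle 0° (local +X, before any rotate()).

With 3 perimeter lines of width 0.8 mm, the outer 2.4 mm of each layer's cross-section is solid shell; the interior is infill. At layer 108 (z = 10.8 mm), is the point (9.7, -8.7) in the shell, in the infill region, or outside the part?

outside

At z = 10.8 mm: the r=11 cylinder gives a regular 16-gon of circumradius 11 (constant along its height); the 24.5×28.5 cube at (0.5, -2.5) contributes its full rectangle; Subtracting the remaining from the first: starting from the r=11 cylinder, the 24.5×28.5 cube at (0.5, -2.5) partially overlaps it — only the 112.76 mm² overlap (of its 698.25 mm²) is removed, clipping the outline — 1 connected region. Overall, the cross-section is a single solid region. The nearest boundary edge runs (10.16, -4.21)→(7.78, -7.78); distance from the point to it = 2.11 mm. The point is not inside any of the regions above, so it lies outside the cross-section (2.11 mm from the nearest boundary).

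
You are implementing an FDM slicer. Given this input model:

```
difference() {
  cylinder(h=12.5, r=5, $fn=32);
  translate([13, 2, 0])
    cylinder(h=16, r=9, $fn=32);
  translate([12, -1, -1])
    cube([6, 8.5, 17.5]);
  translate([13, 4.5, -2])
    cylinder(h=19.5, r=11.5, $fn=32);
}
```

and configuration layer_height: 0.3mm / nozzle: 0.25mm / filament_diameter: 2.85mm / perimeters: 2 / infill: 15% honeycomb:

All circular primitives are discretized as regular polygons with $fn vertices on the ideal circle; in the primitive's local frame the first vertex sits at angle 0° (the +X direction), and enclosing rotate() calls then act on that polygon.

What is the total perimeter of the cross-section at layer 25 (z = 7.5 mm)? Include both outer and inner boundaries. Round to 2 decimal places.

At z = 7.5 mm: the cylinder: section is a regular 32-gon, circumradius r=5 (perimeter = 2·32·5.000·sin(180°/32) = 31.37 mm); the r=9 cylinder at (13, 2) contributes a regular 32-gon of circumradius 9 (perimeter = 2·32·9.000·sin(180°/32) = 56.46 mm); the cube at (12, -1) (footprint 6×8.5) is included at this height (perimeter 29.00 mm); the r=11.5 cylinder at (13, 4.5) contributes a regular 32-gon of circumradius 11.5 (perimeter = 2·32·11.500·sin(180°/32) = 72.14 mm); Taking the first minus the rest: starting from the r=5 cylinder, the r=9 cylinder at (13, 2) partially overlaps it — only the 2.40 mm² overlap (of its 252.84 mm²) is removed, clipping the outline; the 6×8.5 cube at (12, -1) misses the remaining region (no effect); the r=11.5 cylinder at (13, 4.5) partially overlaps it — only the 12.40 mm² overlap (of its 412.81 mm²) is removed, clipping the outline — boundary = 30.29 mm. Overall, the cross-section is a single solid region. Total boundary length (outer) = 30.29 mm.

30.29 mm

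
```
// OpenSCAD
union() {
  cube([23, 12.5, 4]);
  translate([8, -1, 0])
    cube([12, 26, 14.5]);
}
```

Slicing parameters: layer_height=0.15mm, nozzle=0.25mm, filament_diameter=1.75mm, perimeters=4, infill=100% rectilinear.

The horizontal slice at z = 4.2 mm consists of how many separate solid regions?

At z = 4.2 mm: the cube is absent (z outside [0, 4]); the cube at (8, -1) (footprint 12×26) is included at this height; Merging all regions: only the 12×26 cube at (8, -1) is present, so the union is just that shape — 1 connected region. The result has 1 disconnected region.

1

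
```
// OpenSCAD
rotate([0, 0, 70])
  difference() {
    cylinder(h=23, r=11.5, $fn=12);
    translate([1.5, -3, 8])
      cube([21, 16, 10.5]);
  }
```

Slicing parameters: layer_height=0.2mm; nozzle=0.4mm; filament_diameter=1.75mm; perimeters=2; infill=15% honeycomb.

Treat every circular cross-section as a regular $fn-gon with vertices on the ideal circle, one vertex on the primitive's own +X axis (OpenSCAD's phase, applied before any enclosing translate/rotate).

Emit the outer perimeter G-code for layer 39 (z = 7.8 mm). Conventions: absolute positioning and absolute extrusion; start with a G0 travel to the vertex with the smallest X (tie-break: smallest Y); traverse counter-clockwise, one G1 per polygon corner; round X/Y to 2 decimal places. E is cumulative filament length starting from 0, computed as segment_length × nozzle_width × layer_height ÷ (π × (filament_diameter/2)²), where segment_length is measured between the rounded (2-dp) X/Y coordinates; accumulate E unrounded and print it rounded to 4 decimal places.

At z = 7.8 mm: the r=11.5 cylinder contributes a regular 12-gon of circumradius 11.5; the cube at (1.5, -3) does not reach this height (z outside [8, 18.5]); Subtracting the remaining from the first: none of the subtracted shapes is present at this height, so the r=11.5 cylinder is unchanged — 1 connected region; (whole slice rotated 70° about Z — lengths, areas and connectivity unchanged). The outline is a single polygon with 12 vertices. Extrusion per mm of travel: 0.4 × 0.2 / (π × 0.875²) = 0.033260. Accumulating E over each segment gives final E = 2.3764.

G0 X-11.33 Y-2.00 Z7.80
G1 X-8.81 Y-7.39 E0.1979
G1 X-3.93 Y-10.81 E0.3961
G1 X2.00 Y-11.33 E0.5941
G1 X7.39 Y-8.81 E0.7920
G1 X10.81 Y-3.93 E0.9902
G1 X11.33 Y2.00 E1.1882
G1 X8.81 Y7.39 E1.3861
G1 X3.93 Y10.81 E1.5843
G1 X-2.00 Y11.33 E1.7823
G1 X-7.39 Y8.81 E1.9802
G1 X-10.81 Y3.93 E2.1784
G1 X-11.33 Y-2.00 E2.3764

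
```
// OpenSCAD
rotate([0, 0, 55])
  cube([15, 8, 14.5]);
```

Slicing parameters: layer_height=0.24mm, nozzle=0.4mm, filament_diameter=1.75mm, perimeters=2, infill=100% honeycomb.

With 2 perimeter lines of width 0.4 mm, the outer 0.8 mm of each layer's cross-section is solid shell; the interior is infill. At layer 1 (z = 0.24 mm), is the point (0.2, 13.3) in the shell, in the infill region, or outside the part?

At z = 0.24 mm: the cube (footprint 15×8) is included at this height; (rotated 55° about Z; rotation is an isometry so areas/perimeters/island counts are preserved). Overall, the cross-section is a single solid region. Undo the 55° rotation: the query point maps to (11.009, 7.465) in the un-rotated model frame. The nearest boundary edge runs (15.00, 8.00)→(0.00, 8.00); distance from the point to it = 0.54 mm. The point is inside the cross-section, 0.54 mm from the nearest boundary — within the 0.8 mm shell band (2 × 0.4).

shell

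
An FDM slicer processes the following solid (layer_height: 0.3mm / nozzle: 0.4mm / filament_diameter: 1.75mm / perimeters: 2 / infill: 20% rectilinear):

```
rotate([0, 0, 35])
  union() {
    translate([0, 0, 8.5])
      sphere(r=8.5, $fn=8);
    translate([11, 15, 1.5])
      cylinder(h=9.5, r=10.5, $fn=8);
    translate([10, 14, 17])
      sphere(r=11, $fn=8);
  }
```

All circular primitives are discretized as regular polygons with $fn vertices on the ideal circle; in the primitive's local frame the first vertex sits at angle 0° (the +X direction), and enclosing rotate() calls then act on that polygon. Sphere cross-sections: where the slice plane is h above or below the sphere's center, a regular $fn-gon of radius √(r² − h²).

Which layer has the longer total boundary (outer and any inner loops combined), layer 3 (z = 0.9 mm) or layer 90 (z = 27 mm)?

Layer 3 (z = 0.9): the r=8.5 sphere slices to a regular 8-gon of circumradius 3.807 (√(r²−h²) with h=7.6 from center) (perimeter = 2·8·3.807·sin(180°/8) = 23.31 mm); the cylinder at (11, 15) is not intersected at this z (z outside [1.5, 11]); the sphere at (10, 14) does not reach this height (|z−center|=16.100 > r=11); Merging all regions: only the r=8.5 sphere is present, so the union is just that shape — boundary = 23.31 mm; (whole slice rotated 35° about Z — lengths, areas and connectivity unchanged). So its perimeter = 23.31 mm. Layer 90 (z = 27): the sphere is absent (|z−center|=18.500 > r=8.5); the cylinder at (11, 15) is absent (z outside [1.5, 11]); the sphere at (10, 14): section is a regular 8-gon, circumradius = √(r²−h²) = √(11²−10²) = 4.583 (perimeter = 2·8·4.583·sin(180°/8) = 28.06 mm); Combining (union): only the r=11 sphere at (10, 14) is present, so the union is just that shape — boundary = 28.06 mm; (rotated 35° about Z; rotation is an isometry so areas/perimeters/island counts are preserved). So its perimeter = 28.06 mm. Layer 90 is larger (28.06 vs 23.31 mm).

layer 90 (z = 27 mm)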